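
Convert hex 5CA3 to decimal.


5CA3 hex = 23715 decimal

23715


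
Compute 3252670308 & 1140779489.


0b11000001110111111100111101100100 & 0b1000011111111101110100111100001 = 0b1000001110111101100100101100000 = 1105119584

1105119584


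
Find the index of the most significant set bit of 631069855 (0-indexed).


0b100101100111010101110010011111. Highest set bit at position 29

29


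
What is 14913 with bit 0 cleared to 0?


14913 & ~(1 << 0) = 14912

14912


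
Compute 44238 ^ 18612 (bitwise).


0b1010110011001110 ^ 0b100100010110100 = 0b1110010001111010 = 58490

58490


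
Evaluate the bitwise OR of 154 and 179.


0b10011010 | 0b10110011 = 0b10111011 = 187

187


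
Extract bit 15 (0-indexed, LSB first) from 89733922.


0b101010110010011101100100010, position 15 = 0

0


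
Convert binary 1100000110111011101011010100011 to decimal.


1100000110111011101011010100011 in decimal = 1625151139

1625151139


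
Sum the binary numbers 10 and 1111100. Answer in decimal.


10 + 1111100 = 1111110 = 126

126


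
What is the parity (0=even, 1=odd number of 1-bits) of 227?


0b11100011 has 5 ones => parity 1

1


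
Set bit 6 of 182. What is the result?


182 | (1 << 6) = 182 | 64 = 246

246


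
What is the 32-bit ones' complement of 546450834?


546450834 ^ 4294967295 = 3748516461

3748516461


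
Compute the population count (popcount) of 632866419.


0b100101101110001100011001110011 has 16 set bits

16


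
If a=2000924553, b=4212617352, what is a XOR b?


2000924553 ^ 4212617352 = 2354372353

2354372353


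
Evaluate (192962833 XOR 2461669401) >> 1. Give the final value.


Step 1: 192962833 ^ 2461669401 = 2570746120
Step 2: 2570746120 >> 1 = 1285373060

1285373060


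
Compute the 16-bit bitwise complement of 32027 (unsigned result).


~0b111110100011011 = 0b1000001011100100 = 33508 (16-bit unsigned)

33508


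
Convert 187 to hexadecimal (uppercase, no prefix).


187 = BB hex

BB


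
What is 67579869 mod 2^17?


67579869 & 131071 = 77789

77789


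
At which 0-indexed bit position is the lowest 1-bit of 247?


0b11110111. Lowest set bit at position 0

0


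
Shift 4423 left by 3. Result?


0b1000101000111 << 3 = 0b1000101000111000 = 35384

35384


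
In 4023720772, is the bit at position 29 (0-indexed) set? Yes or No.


0b11101111110101010001101101000100, bit 29 = 1. Yes

Yes


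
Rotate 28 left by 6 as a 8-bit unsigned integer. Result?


Rotate 0b11100 left by 6 (8-bit) = 0b111 = 7

7


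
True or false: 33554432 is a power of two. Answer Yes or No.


0b10000000000000000000000000. Only one bit set => Yes

Yes


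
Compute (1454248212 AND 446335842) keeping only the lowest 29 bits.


Step 1: 1454248212 & 446335842 = 311034112
Step 2: 311034112 & 536870911 = 311034112

311034112


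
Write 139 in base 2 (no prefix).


139 = 10001011 in binary

10001011


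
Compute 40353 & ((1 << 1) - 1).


40353 & 1 = 1

1


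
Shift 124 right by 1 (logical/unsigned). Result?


0b1111100 >> 1 = 0b111110 = 62

62


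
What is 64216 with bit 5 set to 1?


64216 | (1 << 5) = 64216 | 32 = 64248

64248


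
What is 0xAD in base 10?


AD hex = 173 decimal

173


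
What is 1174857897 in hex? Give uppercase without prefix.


1174857897 = 4606E8A9 hex

4606E8A9


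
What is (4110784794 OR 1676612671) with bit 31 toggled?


Step 1: 4110784794 | 1676612671 = 4159675711
Step 2: 4159675711 ^ (1 << 31) = 4159675711 ^ 2147483648 = 2012192063

2012192063


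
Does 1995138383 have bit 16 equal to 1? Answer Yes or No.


0b1110110111010110110010101001111, bit 16 = 1. Yes

Yes


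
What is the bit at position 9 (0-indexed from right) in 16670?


0b100000100011110, position 9 = 0

0


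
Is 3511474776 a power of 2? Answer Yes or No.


0b11010001010011001101101001011000. Multiple bits set => No

No


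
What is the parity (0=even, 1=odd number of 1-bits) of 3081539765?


0b10110111101011001001000010110101 has 17 ones => parity 1

1


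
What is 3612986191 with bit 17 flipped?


3612986191 ^ (1 << 17) = 3612986191 ^ 131072 = 3613117263

3613117263


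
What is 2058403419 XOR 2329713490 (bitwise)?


0b1111010101100001011111001011011 ^ 0b10001010110111001001101101010010 = 0b11110000011011000010010100001001 = 4033619209

4033619209


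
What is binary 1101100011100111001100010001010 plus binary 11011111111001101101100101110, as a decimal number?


1101100011100111001100010001010 + 11011111111001101101100101110 = 10001000011100000111001110111000 = 2289071032

2289071032


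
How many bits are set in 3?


0b11 has 2 set bits

2


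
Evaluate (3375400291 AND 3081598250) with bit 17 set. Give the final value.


Step 1: 3375400291 & 3081598250 = 2166359330
Step 2: 2166359330 | (1 << 17) = 2166359330 | 131072 = 2166490402

2166490402


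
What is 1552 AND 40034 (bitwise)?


0b11000010000 & 0b1001110001100010 = 0b10000000000 = 1024

1024


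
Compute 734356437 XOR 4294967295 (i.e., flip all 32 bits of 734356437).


734356437 ^ 4294967295 = 3560610858

3560610858


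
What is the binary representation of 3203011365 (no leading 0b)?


3203011365 = 10111110111010100001001100100101 in binary

10111110111010100001001100100101


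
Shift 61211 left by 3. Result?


0b1110111100011011 << 3 = 0b1110111100011011000 = 489688

489688


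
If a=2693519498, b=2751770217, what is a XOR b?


2693519498 ^ 2751770217 = 76510947

76510947


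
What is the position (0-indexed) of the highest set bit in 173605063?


0b1010010110010000000011000111. Highest set bit at position 27

27


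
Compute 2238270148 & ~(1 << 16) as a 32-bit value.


2238270148 & ~(1 << 16) = 2238204612

2238204612


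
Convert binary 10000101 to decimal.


10000101 in decimal = 133

133


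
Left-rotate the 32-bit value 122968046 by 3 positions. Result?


Rotate 0b111010101000101011111101110 left by 3 (32-bit) = 0b111010101000101011111101110000 = 983744368

983744368


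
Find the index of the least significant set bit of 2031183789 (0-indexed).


0b1111001000100010110011110101101. Lowest set bit at position 0

0


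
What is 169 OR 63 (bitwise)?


0b10101001 | 0b111111 = 0b10111111 = 191

191


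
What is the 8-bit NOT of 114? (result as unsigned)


~0b1110010 = 0b10001101 = 141 (8-bit unsigned)

141


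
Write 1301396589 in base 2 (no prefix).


1301396589 = 1001101100100011011110001101101 in binary

1001101100100011011110001101101


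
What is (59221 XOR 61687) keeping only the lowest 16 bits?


Step 1: 59221 ^ 61687 = 6050
Step 2: 6050 & 65535 = 6050

6050


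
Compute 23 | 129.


0b10111 | 0b10000001 = 0b10010111 = 151

151


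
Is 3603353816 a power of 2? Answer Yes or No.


0b11010110110001101101000011011000. Multiple bits set => No

No


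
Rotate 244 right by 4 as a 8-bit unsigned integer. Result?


Rotate 0b11110100 right by 4 (8-bit) = 0b1001111 = 79

79


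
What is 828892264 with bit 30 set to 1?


828892264 | (1 << 30) = 828892264 | 1073741824 = 1902634088

1902634088


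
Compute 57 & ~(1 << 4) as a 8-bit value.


57 & ~(1 << 4) = 41

41


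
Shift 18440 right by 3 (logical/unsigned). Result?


0b100100000001000 >> 3 = 0b100100000001 = 2305

2305


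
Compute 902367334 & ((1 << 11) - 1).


902367334 & 2047 = 102

102


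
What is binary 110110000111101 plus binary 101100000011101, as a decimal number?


110110000111101 + 101100000011101 = 1100010001011010 = 50266

50266


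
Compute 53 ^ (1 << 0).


53 ^ (1 << 0) = 53 ^ 1 = 52

52


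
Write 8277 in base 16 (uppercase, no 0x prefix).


8277 = 2055 hex

2055


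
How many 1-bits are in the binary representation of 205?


0b11001101 has 5 set bits

5


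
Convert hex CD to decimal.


CD hex = 205 decimal

205


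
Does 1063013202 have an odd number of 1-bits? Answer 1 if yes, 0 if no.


0b111111010111000100101101010010 has 17 ones => parity 1

1


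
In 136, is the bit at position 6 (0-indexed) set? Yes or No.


0b10001000, bit 6 = 0. No

No


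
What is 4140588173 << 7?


0b11110110110011000101110010001101 << 7 = 0b111101101100110001011100100011010000000 = 529995286144

529995286144


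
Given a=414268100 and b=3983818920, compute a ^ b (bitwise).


414268100 ^ 3983818920 = 4123359852

4123359852


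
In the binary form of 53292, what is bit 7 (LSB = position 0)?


0b1101000000101100, position 7 = 0

0


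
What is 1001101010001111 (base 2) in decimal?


1001101010001111 in decimal = 39567

39567


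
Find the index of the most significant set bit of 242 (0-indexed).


0b11110010. Highest set bit at position 7

7


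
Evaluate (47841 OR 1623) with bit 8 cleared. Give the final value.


Step 1: 47841 | 1623 = 48887
Step 2: 48887 & ~(1 << 8) = 48887

48887


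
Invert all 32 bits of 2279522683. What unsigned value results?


2279522683 ^ 4294967295 = 2015444612

2015444612


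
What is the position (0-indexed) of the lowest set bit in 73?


0b1001001. Lowest set bit at position 0

0


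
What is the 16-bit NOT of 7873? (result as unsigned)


~0b1111011000001 = 0b1110000100111110 = 57662 (16-bit unsigned)

57662


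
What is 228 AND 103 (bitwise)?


0b11100100 & 0b1100111 = 0b1100100 = 100

100


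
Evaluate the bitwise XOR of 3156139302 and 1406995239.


0b10111100000111101101110100100110 ^ 0b1010011110111010000101100100111 = 0b11101111110000111101011000000001 = 4022588929

4022588929


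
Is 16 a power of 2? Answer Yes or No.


0b10000. Only one bit set => Yes

Yes


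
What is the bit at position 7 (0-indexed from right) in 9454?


0b10010011101110, position 7 = 1

1


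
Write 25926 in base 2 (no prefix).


25926 = 110010101000110 in binary

110010101000110


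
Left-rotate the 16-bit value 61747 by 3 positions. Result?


Rotate 0b1111000100110011 left by 3 (16-bit) = 0b1000100110011111 = 35231

35231


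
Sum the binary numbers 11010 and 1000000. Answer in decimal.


11010 + 1000000 = 1011010 = 90

90


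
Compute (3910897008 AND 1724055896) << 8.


Step 1: 3910897008 & 1724055896 = 1610809680
Step 2: 1610809680 << 8 = 412367278080

412367278080


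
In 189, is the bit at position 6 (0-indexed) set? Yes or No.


0b10111101, bit 6 = 0. No

No


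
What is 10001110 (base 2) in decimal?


10001110 in decimal = 142

142


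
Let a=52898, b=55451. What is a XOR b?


52898 ^ 55451 = 5689

5689


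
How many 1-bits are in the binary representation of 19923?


0b100110111010011 has 9 set bits

9


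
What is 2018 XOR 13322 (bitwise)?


0b11111100010 ^ 0b11010000001010 = 0b11001111101000 = 13288

13288


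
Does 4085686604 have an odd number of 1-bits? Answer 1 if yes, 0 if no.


0b11110011100001101010000101001100 has 15 ones => parity 1

1


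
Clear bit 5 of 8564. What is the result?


8564 & ~(1 << 5) = 8532

8532


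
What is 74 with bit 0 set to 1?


74 | (1 << 0) = 74 | 1 = 75

75


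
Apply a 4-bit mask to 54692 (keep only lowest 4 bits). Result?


54692 & 15 = 4

4


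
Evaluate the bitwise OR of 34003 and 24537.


0b1000010011010011 | 0b101111111011001 = 0b1101111111011011 = 57307

57307


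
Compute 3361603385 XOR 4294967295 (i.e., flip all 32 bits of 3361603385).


3361603385 ^ 4294967295 = 933363910

933363910


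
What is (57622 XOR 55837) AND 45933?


Step 1: 57622 ^ 55837 = 15115
Step 2: 15115 & 45933 = 13065

13065


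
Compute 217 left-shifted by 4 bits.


0b11011001 << 4 = 0b110110010000 = 3472

3472


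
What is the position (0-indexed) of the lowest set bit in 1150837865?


0b1000100100110000110010001101001. Lowest set bit at position 0

0


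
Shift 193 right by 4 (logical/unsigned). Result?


0b11000001 >> 4 = 0b1100 = 12

12


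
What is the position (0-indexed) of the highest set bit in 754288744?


0b101100111101011000100001101000. Highest set bit at position 29

29


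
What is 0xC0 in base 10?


C0 hex = 192 decimal

192


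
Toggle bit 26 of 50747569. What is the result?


50747569 ^ (1 << 26) = 50747569 ^ 67108864 = 117856433

117856433


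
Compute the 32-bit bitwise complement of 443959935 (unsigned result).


~0b11010011101100100101001111111 = 0b11100101100010011011010110000000 = 3851007360 (32-bit unsigned)

3851007360


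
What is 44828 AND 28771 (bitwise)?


0b1010111100011100 & 0b111000001100011 = 0b10000000000000 = 8192

8192


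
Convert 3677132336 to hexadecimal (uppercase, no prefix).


3677132336 = DB2C9630 hex

DB2C9630


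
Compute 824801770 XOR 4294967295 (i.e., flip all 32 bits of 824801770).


824801770 ^ 4294967295 = 3470165525

3470165525


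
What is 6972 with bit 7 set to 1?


6972 | (1 << 7) = 6972 | 128 = 7100

7100


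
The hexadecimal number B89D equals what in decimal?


B89D hex = 47261 decimal

47261


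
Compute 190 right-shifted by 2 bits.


0b10111110 >> 2 = 0b101111 = 47

47


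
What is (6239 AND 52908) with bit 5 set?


Step 1: 6239 & 52908 = 2060
Step 2: 2060 | (1 << 5) = 2060 | 32 = 2092

2092


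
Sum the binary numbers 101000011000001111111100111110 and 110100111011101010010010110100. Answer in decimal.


101000011000001111111100111110 + 110100111011101010010010110100 = 1011101010011111010001111110010 = 1565500402

1565500402


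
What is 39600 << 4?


0b1001101010110000 << 4 = 0b10011010101100000000 = 633600

633600


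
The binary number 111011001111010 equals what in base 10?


111011001111010 in decimal = 30330

30330


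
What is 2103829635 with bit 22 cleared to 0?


2103829635 & ~(1 << 22) = 2099635331

2099635331


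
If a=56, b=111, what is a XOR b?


56 ^ 111 = 87

87


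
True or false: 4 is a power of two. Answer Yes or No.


0b100. Only one bit set => Yes

Yes


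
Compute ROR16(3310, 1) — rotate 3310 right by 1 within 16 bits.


Rotate 0b110011101110 right by 1 (16-bit) = 0b11001110111 = 1655

1655


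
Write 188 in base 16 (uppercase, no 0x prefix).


188 = BC hex

BC


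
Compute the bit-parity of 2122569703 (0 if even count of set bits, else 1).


0b1111110100000111101011111100111 has 21 ones => parity 1

1


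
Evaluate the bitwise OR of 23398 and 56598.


0b101101101100110 | 0b1101110100010110 = 0b1101111101110110 = 57206

57206


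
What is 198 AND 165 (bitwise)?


0b11000110 & 0b10100101 = 0b10000100 = 132

132


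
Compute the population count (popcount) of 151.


0b10010111 has 5 set bits

5


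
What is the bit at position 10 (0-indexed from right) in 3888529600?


0b11100111110001100100000011000000, position 10 = 0

0


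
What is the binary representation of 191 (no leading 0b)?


191 = 10111111 in binary

10111111


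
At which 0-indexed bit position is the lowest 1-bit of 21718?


0b101010011010110. Lowest set bit at position 1

1


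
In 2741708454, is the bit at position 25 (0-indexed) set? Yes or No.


0b10100011011010110010011010100110, bit 25 = 1. Yes

Yes


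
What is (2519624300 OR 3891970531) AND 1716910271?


Step 1: 2519624300 | 3891970531 = 4160678895
Step 2: 4160678895 & 1716910271 = 1716840623

1716840623


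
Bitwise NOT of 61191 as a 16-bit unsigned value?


~0b1110111100000111 = 0b1000011111000 = 4344 (16-bit unsigned)

4344


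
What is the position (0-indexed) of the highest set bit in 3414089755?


0b11001011011111101110000000011011. Highest set bit at position 31

31


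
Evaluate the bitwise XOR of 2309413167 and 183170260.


0b10001001101001101101100100101111 ^ 0b1010111010101111010011010100 = 0b10000011010011000010110111111011 = 2202807803

2202807803


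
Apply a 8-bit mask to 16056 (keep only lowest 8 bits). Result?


16056 & 255 = 184

184


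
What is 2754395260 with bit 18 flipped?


2754395260 ^ (1 << 18) = 2754395260 ^ 262144 = 2754133116

2754133116


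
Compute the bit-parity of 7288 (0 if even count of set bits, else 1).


0b1110001111000 has 7 ones => parity 1

1


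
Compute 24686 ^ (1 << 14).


24686 ^ (1 << 14) = 24686 ^ 16384 = 8302

8302


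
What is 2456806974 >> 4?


0b10010010011011111110011000111110 >> 4 = 0b1001001001101111111001100011 = 153550435

153550435


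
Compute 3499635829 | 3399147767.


0b11010000100110000011010001110101 | 0b11001010100110101110000011110111 = 0b11011010100110101111010011110111 = 3667588343

3667588343


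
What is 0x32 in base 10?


32 hex = 50 decimal

50


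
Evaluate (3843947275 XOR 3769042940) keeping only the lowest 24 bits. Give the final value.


Step 1: 3843947275 ^ 3769042940 = 96140535
Step 2: 96140535 & 16777215 = 12254455

12254455


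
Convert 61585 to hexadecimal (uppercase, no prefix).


61585 = F091 hex

F091


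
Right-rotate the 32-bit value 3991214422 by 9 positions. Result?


Rotate 0b11101101111001010001100101010110 right by 9 (32-bit) = 0b10101011011101101111001010001100 = 2876699276

2876699276


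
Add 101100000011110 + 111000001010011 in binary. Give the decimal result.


101100000011110 + 111000001010011 = 1100100001110001 = 51313

51313


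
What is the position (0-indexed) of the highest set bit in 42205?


0b1010010011011101. Highest set bit at position 15

15


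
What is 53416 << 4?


0b1101000010101000 << 4 = 0b11010000101010000000 = 854656

854656


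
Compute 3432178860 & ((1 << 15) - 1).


3432178860 & 32767 = 25772

25772


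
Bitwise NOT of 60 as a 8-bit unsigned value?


~0b111100 = 0b11000011 = 195 (8-bit unsigned)

195


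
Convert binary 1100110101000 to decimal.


1100110101000 in decimal = 6568

6568


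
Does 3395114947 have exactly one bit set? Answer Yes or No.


0b11001010010111010101011111000011. Multiple bits set => No

No


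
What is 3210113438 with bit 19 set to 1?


3210113438 | (1 << 19) = 3210113438 | 524288 = 3210637726

3210637726


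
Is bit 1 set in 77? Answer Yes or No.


0b1001101, bit 1 = 0. No

No


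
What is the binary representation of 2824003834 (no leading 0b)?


2824003834 = 10101000010100101110000011111010 in binary

10101000010100101110000011111010


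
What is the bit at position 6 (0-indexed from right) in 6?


0b110, position 6 = 0

0


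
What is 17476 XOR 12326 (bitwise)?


0b100010001000100 ^ 0b11000000100110 = 0b111010001100010 = 29794

29794


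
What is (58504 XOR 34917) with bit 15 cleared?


Step 1: 58504 ^ 34917 = 27885
Step 2: 27885 & ~(1 << 15) = 27885

27885


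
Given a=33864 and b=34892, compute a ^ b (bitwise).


33864 ^ 34892 = 3076

3076


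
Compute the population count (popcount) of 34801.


0b1000011111110001 has 9 set bits

9


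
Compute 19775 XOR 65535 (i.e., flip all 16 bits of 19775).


19775 ^ 65535 = 45760

45760


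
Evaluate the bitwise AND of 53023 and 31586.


0b1100111100011111 & 0b111101101100010 = 0b100101100000010 = 19202

19202


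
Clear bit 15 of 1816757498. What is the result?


1816757498 & ~(1 << 15) = 1816724730

1816724730


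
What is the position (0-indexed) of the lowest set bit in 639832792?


0b100110001000110001001011011000. Lowest set bit at position 3

3


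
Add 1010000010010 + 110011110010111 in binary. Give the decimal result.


1010000010010 + 110011110010111 = 111101110101001 = 31657

31657


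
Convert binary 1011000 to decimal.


1011000 in decimal = 88

88


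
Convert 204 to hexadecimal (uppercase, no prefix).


204 = CC hex

CC


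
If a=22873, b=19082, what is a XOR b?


22873 ^ 19082 = 5075

5075


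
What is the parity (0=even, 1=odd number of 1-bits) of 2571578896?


0b10011001010001110010111000010000 has 13 ones => parity 1

1


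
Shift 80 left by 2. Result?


0b1010000 << 2 = 0b101000000 = 320

320


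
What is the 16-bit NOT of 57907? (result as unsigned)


~0b1110001000110011 = 0b1110111001100 = 7628 (16-bit unsigned)

7628


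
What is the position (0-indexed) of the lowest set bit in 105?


0b1101001. Lowest set bit at position 0

0


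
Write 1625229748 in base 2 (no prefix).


1625229748 = 1100000110111110000100110110100 in binary

1100000110111110000100110110100


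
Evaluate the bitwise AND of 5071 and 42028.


0b1001111001111 & 0b1010010000101100 = 0b1100 = 12

12


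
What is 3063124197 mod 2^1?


3063124197 & 1 = 1

1


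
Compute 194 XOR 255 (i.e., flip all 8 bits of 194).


194 ^ 255 = 61

61


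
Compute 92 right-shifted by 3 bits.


0b1011100 >> 3 = 0b1011 = 11

11


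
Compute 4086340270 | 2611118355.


0b11110011100100001001101010101110 | 0b10011011101000101000000100010011 = 0b11111011101100101001101110111111 = 4222786495

4222786495


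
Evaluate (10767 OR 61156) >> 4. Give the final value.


Step 1: 10767 | 61156 = 61167
Step 2: 61167 >> 4 = 3822

3822


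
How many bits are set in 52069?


0b1100101101100101 has 9 set bits

9


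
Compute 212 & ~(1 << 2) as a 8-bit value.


212 & ~(1 << 2) = 208

208


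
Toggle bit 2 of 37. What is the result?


37 ^ (1 << 2) = 37 ^ 4 = 33

33


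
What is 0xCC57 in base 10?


CC57 hex = 52311 decimal

52311


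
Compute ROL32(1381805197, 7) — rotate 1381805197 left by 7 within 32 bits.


Rotate 0b1010010010111001010110010001101 left by 7 (32-bit) = 0b101110010101100100011010101001 = 777406121

777406121


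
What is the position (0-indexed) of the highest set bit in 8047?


0b1111101101111. Highest set bit at position 12

12


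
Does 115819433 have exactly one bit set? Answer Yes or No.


0b110111001110100001110101001. Multiple bits set => No

No


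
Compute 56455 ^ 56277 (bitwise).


0b1101110010000111 ^ 0b1101101111010101 = 0b11101010010 = 1874

1874


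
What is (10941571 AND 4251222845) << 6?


Step 1: 10941571 & 4251222845 = 2392065
Step 2: 2392065 << 6 = 153092160

153092160


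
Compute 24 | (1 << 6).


24 | (1 << 6) = 24 | 64 = 88

88


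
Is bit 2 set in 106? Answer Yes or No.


0b1101010, bit 2 = 0. No

No


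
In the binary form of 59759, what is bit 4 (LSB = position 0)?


0b1110100101101111, position 4 = 0

0


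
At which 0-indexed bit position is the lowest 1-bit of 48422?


0b1011110100100110. Lowest set bit at position 1

1


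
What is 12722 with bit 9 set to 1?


12722 | (1 << 9) = 12722 | 512 = 13234

13234


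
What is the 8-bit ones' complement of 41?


41 ^ 255 = 214

214


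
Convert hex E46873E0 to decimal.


E46873E0 hex = 3832050656 decimal

3832050656


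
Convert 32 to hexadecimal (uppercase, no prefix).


32 = 20 hex

20


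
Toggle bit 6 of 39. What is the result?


39 ^ (1 << 6) = 39 ^ 64 = 103

103


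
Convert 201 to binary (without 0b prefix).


201 = 11001001 in binary

11001001


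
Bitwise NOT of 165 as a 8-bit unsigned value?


~0b10100101 = 0b1011010 = 90 (8-bit unsigned)

90


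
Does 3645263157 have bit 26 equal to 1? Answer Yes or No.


0b11011001010001100100110100110101, bit 26 = 0. No

No


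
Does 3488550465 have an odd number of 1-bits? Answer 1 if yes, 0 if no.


0b11001111111011110000111001000001 has 18 ones => parity 0

0


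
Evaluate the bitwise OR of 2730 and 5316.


0b101010101010 | 0b1010011000100 = 0b1111011101110 = 7918

7918


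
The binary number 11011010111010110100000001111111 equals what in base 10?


11011010111010110100000001111111 in decimal = 3672850559

3672850559


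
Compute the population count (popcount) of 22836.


0b101100100110100 has 7 set bits

7


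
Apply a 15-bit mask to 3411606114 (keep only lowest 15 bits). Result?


3411606114 & 32767 = 31330

31330


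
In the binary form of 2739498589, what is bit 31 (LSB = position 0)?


0b10100011010010010110111001011101, position 31 = 1

1


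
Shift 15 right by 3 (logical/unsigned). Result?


0b1111 >> 3 = 0b1 = 1

1


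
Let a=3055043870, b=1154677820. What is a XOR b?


3055043870 ^ 1154677820 = 4073371938

4073371938


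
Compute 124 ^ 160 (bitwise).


0b1111100 ^ 0b10100000 = 0b11011100 = 220

220


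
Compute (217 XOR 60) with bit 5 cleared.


Step 1: 217 ^ 60 = 229
Step 2: 229 & ~(1 << 5) = 197

197


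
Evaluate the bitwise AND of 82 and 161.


0b1010010 & 0b10100001 = 0b0 = 0

0


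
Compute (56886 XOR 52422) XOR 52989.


Step 1: 56886 ^ 52422 = 4848
Step 2: 4848 ^ 52989 = 56333

56333


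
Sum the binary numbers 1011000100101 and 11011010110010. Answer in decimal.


1011000100101 + 11011010110010 = 100110011010111 = 19671

19671


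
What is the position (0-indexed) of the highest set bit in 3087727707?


0b10111000000010101111110001011011. Highest set bit at position 31

31


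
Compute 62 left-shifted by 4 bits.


0b111110 << 4 = 0b1111100000 = 992

992


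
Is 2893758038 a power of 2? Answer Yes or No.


0b10101100011110110011111001010110. Multiple bits set => No

No


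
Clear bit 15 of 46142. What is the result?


46142 & ~(1 << 15) = 13374

13374


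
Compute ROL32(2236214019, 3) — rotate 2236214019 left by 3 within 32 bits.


Rotate 0b10000101010010011110101100000011 left by 3 (32-bit) = 0b101010010011110101100000011100 = 709842972

709842972


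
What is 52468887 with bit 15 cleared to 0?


52468887 & ~(1 << 15) = 52436119

52436119


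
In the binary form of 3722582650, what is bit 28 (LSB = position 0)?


0b11011101111000100001101001111010, position 28 = 1

1


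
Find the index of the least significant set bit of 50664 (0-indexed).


0b1100010111101000. Lowest set bit at position 3

3


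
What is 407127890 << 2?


0b11000010001000100011101010010 << 2 = 0b1100001000100010001110101001000 = 1628511560

1628511560


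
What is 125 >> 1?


0b1111101 >> 1 = 0b111110 = 62

62


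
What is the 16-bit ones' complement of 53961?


53961 ^ 65535 = 11574

11574


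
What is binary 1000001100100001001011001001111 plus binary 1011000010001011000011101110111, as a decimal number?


1000001100100001001011001001111 + 1011000010001011000011101110111 = 10011001110101100001110111000110 = 2580946374

2580946374


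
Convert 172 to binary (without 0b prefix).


172 = 10101100 in binary

10101100


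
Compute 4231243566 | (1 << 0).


4231243566 | (1 << 0) = 4231243566 | 1 = 4231243567

4231243567


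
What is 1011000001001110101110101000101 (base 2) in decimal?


1011000001001110101110101000101 in decimal = 1478974789

1478974789


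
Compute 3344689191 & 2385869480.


0b11000111010110111110100000100111 & 0b10001110001101010111101010101000 = 0b10000110000100010110100000100000 = 2249287712

2249287712


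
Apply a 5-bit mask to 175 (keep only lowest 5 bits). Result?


175 & 31 = 15

15


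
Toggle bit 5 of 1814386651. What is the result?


1814386651 ^ (1 << 5) = 1814386651 ^ 32 = 1814386683

1814386683


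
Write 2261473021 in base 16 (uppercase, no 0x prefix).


2261473021 = 86CB56FD hex

86CB56FD


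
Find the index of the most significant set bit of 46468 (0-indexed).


0b1011010110000100. Highest set bit at position 15

15


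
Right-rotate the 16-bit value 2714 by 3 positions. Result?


Rotate 0b101010011010 right by 3 (16-bit) = 0b100000101010011 = 16723

16723


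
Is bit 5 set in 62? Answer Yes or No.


0b111110, bit 5 = 1. Yes

Yes


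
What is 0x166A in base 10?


166A hex = 5738 decimal

5738


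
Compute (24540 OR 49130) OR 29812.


Step 1: 24540 | 49130 = 65534
Step 2: 65534 | 29812 = 65534

65534


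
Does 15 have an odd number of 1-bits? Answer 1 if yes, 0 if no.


0b1111 has 4 ones => parity 0

0


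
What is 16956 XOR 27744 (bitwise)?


0b100001000111100 ^ 0b110110001100000 = 0b10111001011100 = 11868

11868


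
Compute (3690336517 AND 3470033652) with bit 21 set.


Step 1: 3690336517 & 3470033652 = 3402891268
Step 2: 3402891268 | (1 << 21) = 3402891268 | 2097152 = 3404988420

3404988420


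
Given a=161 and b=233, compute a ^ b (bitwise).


161 ^ 233 = 72

72


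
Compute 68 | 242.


0b1000100 | 0b11110010 = 0b11110110 = 246

246


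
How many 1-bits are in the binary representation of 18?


0b10010 has 2 set bits

2


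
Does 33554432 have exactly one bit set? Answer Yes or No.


0b10000000000000000000000000. Only one bit set => Yes

Yes


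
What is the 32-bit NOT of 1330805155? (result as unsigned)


~0b1001111010100100111100110100011 = 0b10110000101011011000011001011100 = 2964162140 (32-bit unsigned)

2964162140


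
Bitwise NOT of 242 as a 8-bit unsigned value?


~0b11110010 = 0b1101 = 13 (8-bit unsigned)

13


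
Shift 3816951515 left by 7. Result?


0b11100011100000100000111011011011 << 7 = 0b111000111000001000001110110110110000000 = 488569793920

488569793920


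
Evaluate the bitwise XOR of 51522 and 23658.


0b1100100101000010 ^ 0b101110001101010 = 0b1001010100101000 = 38184

38184


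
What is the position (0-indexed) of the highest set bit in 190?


0b10111110. Highest set bit at position 7

7


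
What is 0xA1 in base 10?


A1 hex = 161 decimal

161


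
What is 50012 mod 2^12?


50012 & 4095 = 860

860


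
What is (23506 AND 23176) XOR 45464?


Step 1: 23506 & 23176 = 23168
Step 2: 23168 ^ 45464 = 60184

60184


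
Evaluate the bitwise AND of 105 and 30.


0b1101001 & 0b11110 = 0b1000 = 8

8


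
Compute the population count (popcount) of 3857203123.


0b11100101111010000011111110110011 has 20 set bits

20


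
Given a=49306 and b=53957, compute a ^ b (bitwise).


49306 ^ 53957 = 4703

4703


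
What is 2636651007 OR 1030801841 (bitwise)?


0b10011101001010000001100111111111 | 0b111101011100001100100110110001 = 0b10111101011110001101100111111111 = 3178813951

3178813951


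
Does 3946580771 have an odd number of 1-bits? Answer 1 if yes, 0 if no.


0b11101011001111000000101100100011 has 16 ones => parity 0

0


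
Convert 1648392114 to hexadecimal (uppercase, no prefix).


1648392114 = 624077B2 hex

624077B2


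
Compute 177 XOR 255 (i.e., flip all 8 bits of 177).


177 ^ 255 = 78

78


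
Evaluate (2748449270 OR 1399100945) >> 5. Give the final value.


Step 1: 2748449270 | 1399100945 = 4093024247
Step 2: 4093024247 >> 5 = 127907007

127907007


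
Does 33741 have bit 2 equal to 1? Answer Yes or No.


0b1000001111001101, bit 2 = 1. Yes

Yes


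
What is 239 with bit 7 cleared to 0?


239 & ~(1 << 7) = 111

111


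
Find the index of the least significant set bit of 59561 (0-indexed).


0b1110100010101001. Lowest set bit at position 0

0


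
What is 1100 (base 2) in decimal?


1100 in decimal = 12

12


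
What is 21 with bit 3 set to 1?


21 | (1 << 3) = 21 | 8 = 29

29


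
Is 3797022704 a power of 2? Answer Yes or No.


0b11100010010100011111011111110000. Multiple bits set => No

No


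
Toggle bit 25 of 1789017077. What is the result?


1789017077 ^ (1 << 25) = 1789017077 ^ 33554432 = 1755462645

1755462645


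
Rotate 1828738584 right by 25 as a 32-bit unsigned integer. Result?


Rotate 0b1101101000000000101011000011000 right by 25 (32-bit) = 0b10000000001010110000110000110110 = 2150304822

2150304822


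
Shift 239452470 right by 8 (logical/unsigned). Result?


0b1110010001011100000100110110 >> 8 = 0b11100100010111000001 = 935361

935361


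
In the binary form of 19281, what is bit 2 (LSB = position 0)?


0b100101101010001, position 2 = 0

0


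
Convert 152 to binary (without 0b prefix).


152 = 10011000 in binary

10011000


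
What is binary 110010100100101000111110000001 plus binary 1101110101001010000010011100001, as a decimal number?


110010100100101000111110000001 + 1101110101001010000010011100001 = 10100001001101111001010001100010 = 2704774242

2704774242


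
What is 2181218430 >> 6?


0b10000010000000101100000001111110 >> 6 = 0b10000010000000101100000001 = 34081537

34081537


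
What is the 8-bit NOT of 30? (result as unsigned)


~0b11110 = 0b11100001 = 225 (8-bit unsigned)

225


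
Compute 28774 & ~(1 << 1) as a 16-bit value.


28774 & ~(1 << 1) = 28772

28772


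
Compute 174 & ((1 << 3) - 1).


174 & 7 = 6

6


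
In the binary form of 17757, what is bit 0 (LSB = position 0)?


0b100010101011101, position 0 = 1

1


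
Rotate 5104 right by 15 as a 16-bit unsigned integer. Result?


Rotate 0b1001111110000 right by 15 (16-bit) = 0b10011111100000 = 10208

10208


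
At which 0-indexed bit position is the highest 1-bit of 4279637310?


0b11111111000101100001010100111110. Highest set bit at position 31

31


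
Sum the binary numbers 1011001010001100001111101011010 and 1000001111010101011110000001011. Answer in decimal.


1011001010001100001111101011010 + 1000001111010101011110000001011 = 10011011001100001101101101100101 = 2603670373

2603670373


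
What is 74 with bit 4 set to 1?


74 | (1 << 4) = 74 | 16 = 90

90


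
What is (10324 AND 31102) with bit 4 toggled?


Step 1: 10324 & 31102 = 10324
Step 2: 10324 ^ (1 << 4) = 10324 ^ 16 = 10308

10308


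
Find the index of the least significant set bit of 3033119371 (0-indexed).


0b10110100110010011011101010001011. Lowest set bit at position 0

0


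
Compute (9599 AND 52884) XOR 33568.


Step 1: 9599 & 52884 = 1044
Step 2: 1044 ^ 33568 = 34612

34612


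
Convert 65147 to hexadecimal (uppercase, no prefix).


65147 = FE7B hex

FE7B


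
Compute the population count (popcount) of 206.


0b11001110 has 5 set bits

5


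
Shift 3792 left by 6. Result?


0b111011010000 << 6 = 0b111011010000000000 = 242688

242688


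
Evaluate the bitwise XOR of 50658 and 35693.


0b1100010111100010 ^ 0b1000101101101101 = 0b100111010001111 = 20111

20111


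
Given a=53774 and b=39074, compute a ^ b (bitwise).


53774 ^ 39074 = 19116

19116


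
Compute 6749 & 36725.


0b1101001011101 & 0b1000111101110101 = 0b101001010101 = 2645

2645


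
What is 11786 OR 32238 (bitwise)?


0b10111000001010 | 0b111110111101110 = 0b111111111101110 = 32750

32750


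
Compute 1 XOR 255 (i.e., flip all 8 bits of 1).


1 ^ 255 = 254

254


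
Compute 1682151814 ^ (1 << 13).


1682151814 ^ (1 << 13) = 1682151814 ^ 8192 = 1682160006

1682160006


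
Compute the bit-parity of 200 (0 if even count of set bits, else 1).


0b11001000 has 3 ones => parity 1

1


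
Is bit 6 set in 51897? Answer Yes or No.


0b1100101010111001, bit 6 = 0. No

No


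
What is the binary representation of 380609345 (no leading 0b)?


380609345 = 10110101011111010001101000001 in binary

10110101011111010001101000001


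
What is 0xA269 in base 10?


A269 hex = 41577 decimal

41577


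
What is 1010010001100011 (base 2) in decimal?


1010010001100011 in decimal = 42083

42083


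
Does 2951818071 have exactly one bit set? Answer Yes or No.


0b10101111111100010010101101010111. Multiple bits set => No

No


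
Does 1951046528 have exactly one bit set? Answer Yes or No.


0b1110100010010101001101110000000. Multiple bits set => No

No


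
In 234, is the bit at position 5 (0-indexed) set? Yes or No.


0b11101010, bit 5 = 1. Yes

Yes


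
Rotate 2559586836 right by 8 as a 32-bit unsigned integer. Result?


Rotate 0b10011000100100000011001000010100 right by 8 (32-bit) = 0b10100100110001001000000110010 = 345542706

345542706


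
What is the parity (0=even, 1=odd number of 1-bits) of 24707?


0b110000010000011 has 5 ones => parity 1

1


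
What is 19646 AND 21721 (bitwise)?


0b100110010111110 & 0b101010011011001 = 0b100010010011000 = 17560

17560


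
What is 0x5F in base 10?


5F hex = 95 decimal

95


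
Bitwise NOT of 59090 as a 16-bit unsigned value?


~0b1110011011010010 = 0b1100100101101 = 6445 (16-bit unsigned)

6445


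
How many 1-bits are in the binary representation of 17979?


0b100011000111011 has 8 set bits

8


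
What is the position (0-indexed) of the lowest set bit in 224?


0b11100000. Lowest set bit at position 5

5


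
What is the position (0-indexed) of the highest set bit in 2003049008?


0b1110111011001000001101000110000. Highest set bit at position 30

30


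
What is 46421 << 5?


0b1011010101010101 << 5 = 0b101101010101010100000 = 1485472

1485472


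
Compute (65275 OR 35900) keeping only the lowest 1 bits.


Step 1: 65275 | 35900 = 65279
Step 2: 65279 & 1 = 1

1


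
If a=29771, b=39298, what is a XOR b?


29771 ^ 39298 = 60873

60873


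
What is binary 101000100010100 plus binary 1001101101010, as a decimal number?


101000100010100 + 1001101101010 = 110010001111110 = 25726

25726


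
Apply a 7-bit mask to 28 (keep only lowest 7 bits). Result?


28 & 127 = 28

28


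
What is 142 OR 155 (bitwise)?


0b10001110 | 0b10011011 = 0b10011111 = 159

159


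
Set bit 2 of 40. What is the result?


40 | (1 << 2) = 40 | 4 = 44

44


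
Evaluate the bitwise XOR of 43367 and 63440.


0b1010100101100111 ^ 0b1111011111010000 = 0b101111010110111 = 24247

24247


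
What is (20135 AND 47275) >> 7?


Step 1: 20135 & 47275 = 2211
Step 2: 2211 >> 7 = 17

17


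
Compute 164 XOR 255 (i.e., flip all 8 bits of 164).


164 ^ 255 = 91

91


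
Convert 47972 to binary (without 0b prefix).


47972 = 1011101101100100 in binary

1011101101100100


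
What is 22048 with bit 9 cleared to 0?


22048 & ~(1 << 9) = 21536

21536


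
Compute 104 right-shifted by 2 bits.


0b1101000 >> 2 = 0b11010 = 26

26


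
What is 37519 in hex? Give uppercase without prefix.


37519 = 928F hex

928F


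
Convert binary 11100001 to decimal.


11100001 in decimal = 225

225


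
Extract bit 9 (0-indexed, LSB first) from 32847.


0b1000000001001111, position 9 = 0

0


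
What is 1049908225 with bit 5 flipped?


1049908225 ^ (1 << 5) = 1049908225 ^ 32 = 1049908257

1049908257


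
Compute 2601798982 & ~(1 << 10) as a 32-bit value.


2601798982 & ~(1 << 10) = 2601797958

2601797958


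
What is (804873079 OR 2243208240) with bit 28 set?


Step 1: 804873079 | 2243208240 = 2952652663
Step 2: 2952652663 | (1 << 28) = 2952652663 | 268435456 = 3221088119

3221088119


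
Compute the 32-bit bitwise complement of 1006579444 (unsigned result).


~0b111011111111110010111011110100 = 0b11000100000000001101000100001011 = 3288387851 (32-bit unsigned)

3288387851


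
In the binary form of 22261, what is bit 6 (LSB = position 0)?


0b101011011110101, position 6 = 1

1
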